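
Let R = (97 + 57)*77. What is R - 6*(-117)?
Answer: 12560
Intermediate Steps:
R = 11858 (R = 154*77 = 11858)
R - 6*(-117) = 11858 - 6*(-117) = 11858 - 1*(-702) = 11858 + 702 = 12560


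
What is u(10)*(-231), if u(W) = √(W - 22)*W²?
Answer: -46200*I*√3 ≈ -80021.0*I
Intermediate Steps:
u(W) = W²*√(-22 + W) (u(W) = √(-22 + W)*W² = W²*√(-22 + W))
u(10)*(-231) = (10²*√(-22 + 10))*(-231) = (100*√(-12))*(-231) = (100*(2*I*√3))*(-231) = (200*I*√3)*(-231) = -46200*I*√3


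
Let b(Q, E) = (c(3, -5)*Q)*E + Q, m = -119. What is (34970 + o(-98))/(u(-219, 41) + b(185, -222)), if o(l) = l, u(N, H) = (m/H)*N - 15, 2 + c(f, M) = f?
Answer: -1429752/1650839 ≈ -0.86608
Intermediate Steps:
c(f, M) = -2 + f
u(N, H) = -15 - 119*N/H (u(N, H) = (-119/H)*N - 15 = -119*N/H - 15 = -15 - 119*N/H)
b(Q, E) = Q + E*Q (b(Q, E) = ((-2 + 3)*Q)*E + Q = (1*Q)*E + Q = Q*E + Q = E*Q + Q = Q + E*Q)
(34970 + o(-98))/(u(-219, 41) + b(185, -222)) = (34970 - 98)/((-15 - 119*(-219)/41) + 185*(1 - 222)) = 34872/((-15 - 119*(-219)*1/41) + 185*(-221)) = 34872/((-15 + 26061/41) - 40885) = 34872/(25446/41 - 40885) = 34872/(-1650839/41) = 34872*(-41/1650839) = -1429752/1650839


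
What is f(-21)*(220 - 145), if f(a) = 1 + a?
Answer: -1500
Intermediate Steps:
f(-21)*(220 - 145) = (1 - 21)*(220 - 145) = -20*75 = -1500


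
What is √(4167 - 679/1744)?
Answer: 19*√2194061/436 ≈ 64.549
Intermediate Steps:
√(4167 - 679/1744) = √(7266569/1744) = 19*√2194061/436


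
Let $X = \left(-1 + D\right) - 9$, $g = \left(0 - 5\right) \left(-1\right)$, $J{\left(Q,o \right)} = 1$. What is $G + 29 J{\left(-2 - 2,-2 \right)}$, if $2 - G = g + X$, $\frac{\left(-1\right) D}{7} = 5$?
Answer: $71$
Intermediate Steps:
$D = -35$ ($D = \left(-7\right) 5 = -35$)
$g = 5$ ($g = \left(-5\right) \left(-1\right) = 5$)
$X = -45$ ($X = \left(-1 - 35\right) - 9 = -36 - 9 = -45$)
$G = 42$ ($G = 2 - \left(5 - 45\right) = 2 - -40 = 2 + 40 = 42$)
$G + 29 J{\left(-2 - 2,-2 \right)} = 42 + 29 \cdot 1 = 42 + 29 = 71$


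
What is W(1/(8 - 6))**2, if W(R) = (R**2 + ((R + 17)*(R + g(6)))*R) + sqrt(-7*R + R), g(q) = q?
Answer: 208657/64 + 457*I*sqrt(3)/4 ≈ 3260.3 + 197.89*I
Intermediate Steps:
W(R) = R**2 + sqrt(6)*sqrt(-R) + R*(6 + R)*(17 + R) (W(R) = (R**2 + ((R + 17)*(R + 6))*R) + sqrt(-7*R + R) = (R**2 + ((17 + R)*(6 + R))*R) + sqrt(-6*R) = (R**2 + ((6 + R)*(17 + R))*R) + sqrt(6)*sqrt(-R) = (R**2 + R*(6 + R)*(17 + R)) + sqrt(6)*sqrt(-R) = R**2 + sqrt(6)*sqrt(-R) + R*(6 + R)*(17 + R))
W(1/(8 - 6))**2 = ((1/(8 - 6))**3 + 24*(1/(8 - 6))**2 + 102/(8 - 6) + sqrt(6)*sqrt(-1/(8 - 6)))**2 = ((1/2)**3 + 24*(1/2)**2 + 102/2 + sqrt(6)*sqrt(-1/2))**2 = ((1/2)**3 + 24*(1/2)**2 + 102*(1/2) + sqrt(6)*sqrt(-1*1/2))**2 = (1/8 + 24*(1/4) + 51 + sqrt(6)*sqrt(-1/2))**2 = (1/8 + 6 + 51 + sqrt(6)*(I*sqrt(2)/2))**2 = (1/8 + 6 + 51 + I*sqrt(3))**2 = (457/8 + I*sqrt(3))**2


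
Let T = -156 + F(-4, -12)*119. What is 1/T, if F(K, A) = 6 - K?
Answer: 1/1034 ≈ 0.00096712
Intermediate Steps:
T = 1034 (T = -156 + (6 - 1*(-4))*119 = -156 + (6 + 4)*119 = -156 + 10*119 = -156 + 1190 = 1034)
1/T = 1/1034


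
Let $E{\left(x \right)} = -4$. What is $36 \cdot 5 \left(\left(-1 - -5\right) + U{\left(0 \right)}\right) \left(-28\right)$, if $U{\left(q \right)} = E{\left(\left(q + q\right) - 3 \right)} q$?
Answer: $-20160$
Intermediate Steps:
$U{\left(q \right)} = - 4 q$
$36 \cdot 5 \left(\left(-1 - -5\right) + U{\left(0 \right)}\right) \left(-28\right) = 36 \cdot 5 \left(\left(-1 - -5\right) - 0\right) \left(-28\right) = 36 \cdot 5 \left(\left(-1 + 5\right) + 0\right) \left(-28\right) = 36 \cdot 5 \left(4 + 0\right) \left(-28\right) = 36 \cdot 5 \cdot 4 \left(-28\right) = 36 \cdot 20 \left(-28\right) = 720 \left(-28\right) = -20160$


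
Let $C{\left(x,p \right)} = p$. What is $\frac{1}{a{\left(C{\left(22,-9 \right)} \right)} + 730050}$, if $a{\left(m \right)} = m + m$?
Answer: $\frac{1}{730032} \approx 1.3698 \cdot 10^{-6}$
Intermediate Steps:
$a{\left(m \right)} = 2 m$
$\frac{1}{a{\left(C{\left(22,-9 \right)} \right)} + 730050} = \frac{1}{2 \left(-9\right) + 730050} = \frac{1}{-18 + 730050} = \frac{1}{730032}$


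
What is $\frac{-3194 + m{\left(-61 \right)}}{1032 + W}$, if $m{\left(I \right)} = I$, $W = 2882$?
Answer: $- \frac{3255}{3914} \approx -0.83163$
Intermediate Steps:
$\frac{-3194 + m{\left(-61 \right)}}{1032 + W} = \frac{-3194 - 61}{1032 + 2882} = - \frac{3255}{3914}$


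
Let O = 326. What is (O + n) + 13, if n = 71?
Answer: 410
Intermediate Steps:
(O + n) + 13 = (326 + 71) + 13 = 397 + 13 = 410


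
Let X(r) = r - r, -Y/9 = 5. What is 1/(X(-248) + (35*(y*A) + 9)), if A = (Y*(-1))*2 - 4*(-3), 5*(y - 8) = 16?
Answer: 1/39993 ≈ 2.5004e-5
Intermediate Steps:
Y = -45 (Y = -9*5 = -45)
X(r) = 0
y = 56/5 (y = 8 + (⅕)*16 = 8 + 16/5 = 56/5 ≈ 11.200)
A = 102 (A = -45*(-1)*2 - 4*(-3) = 45*2 + 12 = 90 + 12 = 102)
1/(X(-248) + (35*(y*A) + 9)) = 1/(0 + (35*((56/5)*102) + 9)) = 1/(0 + (35*(5712/5) + 9)) = 1/(0 + (39984 + 9)) = 1/(0 + 39993) = 1/39993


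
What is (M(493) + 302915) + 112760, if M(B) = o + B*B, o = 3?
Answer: 658727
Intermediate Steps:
M(B) = 3 + B**2 (M(B) = 3 + B*B = 3 + B**2)
(M(493) + 302915) + 112760 = ((3 + 493**2) + 302915) + 112760 = ((3 + 243049) + 302915) + 112760 = (243052 + 302915) + 112760 = 545967 + 112760 = 658727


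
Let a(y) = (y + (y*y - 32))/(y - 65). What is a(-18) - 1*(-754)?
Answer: 62308/83 ≈ 750.70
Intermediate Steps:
a(y) = (-32 + y + y²)/(-65 + y) (a(y) = (y + (y² - 32))/(-65 + y) = (y + (-32 + y²))/(-65 + y) = (-32 + y + y²)/(-65 + y))
a(-18) - 1*(-754) = (-32 - 18 + (-18)²)/(-65 - 18) - 1*(-754) = (-32 - 18 + 324)/(-83) + 754 = -1/83*274 + 754 = -274/83 + 754 = 62308/83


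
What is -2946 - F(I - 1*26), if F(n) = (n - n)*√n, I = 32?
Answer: -2946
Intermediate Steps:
F(n) = 0 (F(n) = 0*√n = 0)
-2946 - F(I - 1*26) = -2946 - 1*0 = -2946 + 0 = -2946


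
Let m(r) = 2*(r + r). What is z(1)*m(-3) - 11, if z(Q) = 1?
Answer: -23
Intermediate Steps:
m(r) = 4*r (m(r) = 2*(2*r) = 4*r)
z(1)*m(-3) - 11 = 1*(4*(-3)) - 11 = 1*(-12) - 11 = -12 - 11 = -23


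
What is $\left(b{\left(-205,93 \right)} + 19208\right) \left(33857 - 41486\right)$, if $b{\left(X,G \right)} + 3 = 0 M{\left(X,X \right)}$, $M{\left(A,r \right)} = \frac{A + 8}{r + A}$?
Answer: $-146514945$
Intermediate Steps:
$M{\left(A,r \right)} = \frac{8 + A}{A + r}$
$b{\left(X,G \right)} = -3$ ($b{\left(X,G \right)} = -3 + 0 \frac{8 + X}{X + X} = -3 + 0 \frac{8 + X}{2 X} = -3 + 0 = -3$)
$\left(b{\left(-205,93 \right)} + 19208\right) \left(33857 - 41486\right) = \left(-3 + 19208\right) \left(33857 - 41486\right) = 19205 \left(-7629\right) = -146514945$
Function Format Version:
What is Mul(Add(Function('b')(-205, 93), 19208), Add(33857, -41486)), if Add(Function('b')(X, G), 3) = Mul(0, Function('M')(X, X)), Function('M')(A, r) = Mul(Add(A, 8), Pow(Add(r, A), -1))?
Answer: -146514945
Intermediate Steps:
Function('M')(A, r) = Mul(Pow(Add(A, r), -1), Add(8, A)) (Function('M')(A, r) = Mul(Add(8, A), Pow(Add(A, r), -1)) = Mul(Pow(Add(A, r), -1), Add(8, A)))
Function('b')(X, G) = -3 (Function('b')(X, G) = Add(-3, Mul(0, Mul(Pow(Add(X, X), -1), Add(8, X)))) = Add(-3, Mul(0, Mul(Pow(Mul(2, X), -1), Add(8, X)))) = Add(-3, Mul(0, Mul(Mul(Rational(1, 2), Pow(X, -1)), Add(8, X)))) = Add(-3, Mul(0, Mul(Rational(1, 2), Pow(X, -1), Add(8, X)))) = Add(-3, 0) = -3)
Mul(Add(Function('b')(-205, 93), 19208), Add(33857, -41486)) = Mul(Add(-3, 19208), Add(33857, -41486)) = Mul(19205, -7629) = -146514945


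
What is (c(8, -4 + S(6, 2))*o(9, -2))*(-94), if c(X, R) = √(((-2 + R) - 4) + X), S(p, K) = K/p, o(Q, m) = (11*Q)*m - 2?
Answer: 18800*I*√15/3 ≈ 24271.0*I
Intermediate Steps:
o(Q, m) = -2 + 11*Q*m (o(Q, m) = 11*Q*m - 2 = -2 + 11*Q*m)
c(X, R) = √(-6 + R + X) (c(X, R) = √((-6 + R) + X) = √(-6 + R + X))
(c(8, -4 + S(6, 2))*o(9, -2))*(-94) = (√(-6 + (-4 + 2/6) + 8)*(-2 + 11*9*(-2)))*(-94) = (√(-6 + (-4 + 2*(⅙)) + 8)*(-2 - 198))*(-94) = (√(-6 + (-4 + ⅓) + 8)*(-200))*(-94) = (√(-6 - 11/3 + 8)*(-200))*(-94) = (√(-5/3)*(-200))*(-94) = ((I*√15/3)*(-200))*(-94) = -200*I*√15/3*(-94) = 18800*I*√15/3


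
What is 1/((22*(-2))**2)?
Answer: 1/1936 ≈ 0.00051653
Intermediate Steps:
1/((22*(-2))**2) = 1/((-44)**2) = 1/1936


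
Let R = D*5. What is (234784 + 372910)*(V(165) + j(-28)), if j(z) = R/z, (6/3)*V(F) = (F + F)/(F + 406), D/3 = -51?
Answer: 134128700445/7994 ≈ 1.6779e+7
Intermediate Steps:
D = -153 (D = 3*(-51) = -153)
V(F) = F/(406 + F) (V(F) = ((F + F)/(F + 406))/2 = ((2*F)/(406 + F))/2 = (2*F/(406 + F))/2 = F/(406 + F))
R = -765 (R = -153*5 = -765)
j(z) = -765/z
(234784 + 372910)*(V(165) + j(-28)) = (234784 + 372910)*(165/(406 + 165) - 765/(-28)) = 607694*(165/571 - 765*(-1/28)) = 607694*(165*(1/571) + 765/28) = 607694*(165/571 + 765/28) = 607694*(441435/15988) = 134128700445/7994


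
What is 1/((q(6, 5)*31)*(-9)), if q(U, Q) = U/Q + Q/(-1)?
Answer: 5/5301 ≈ 0.00094322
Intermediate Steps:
q(U, Q) = -Q + U/Q (q(U, Q) = U/Q + Q*(-1) = U/Q - Q = -Q + U/Q)
1/((q(6, 5)*31)*(-9)) = 1/(((-1*5 + 6/5)*31)*(-9)) = 1/(((-5 + 6*(⅕))*31)*(-9)) = 1/(((-5 + 6/5)*31)*(-9)) = 1/(-19/5*31*(-9)) = 1/(-589/5*(-9)) = 1/(5301/5) = 5/5301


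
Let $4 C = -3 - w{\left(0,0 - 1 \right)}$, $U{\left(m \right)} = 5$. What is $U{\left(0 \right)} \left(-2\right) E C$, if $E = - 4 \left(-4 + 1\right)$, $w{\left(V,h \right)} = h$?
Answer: $60$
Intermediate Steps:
$E = 12$ ($E = \left(-4\right) \left(-3\right) = 12$)
$C = - \frac{1}{2}$ ($C = \frac{-3 - \left(0 - 1\right)}{4} = \frac{-3 - -1}{4} = \frac{-3 + 1}{4} = \frac{1}{4} \left(-2\right) = - \frac{1}{2} \approx -0.5$)
$U{\left(0 \right)} \left(-2\right) E C = 5 \left(-2\right) 12 \left(- \frac{1}{2}\right) = \left(-10\right) 12 \left(- \frac{1}{2}\right) = \left(-120\right) \left(- \frac{1}{2}\right) = 60$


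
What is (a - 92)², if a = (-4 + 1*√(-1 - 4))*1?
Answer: (96 - I*√5)² ≈ 9211.0 - 429.33*I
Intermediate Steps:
a = -4 + I*√5 (a = (-4 + 1*√(-5))*1 = (-4 + 1*(I*√5))*1 = (-4 + I*√5)*1 = -4 + I*√5 ≈ -4.0 + 2.2361*I)
(a - 92)² = ((-4 + I*√5) - 92)² = (-96 + I*√5)²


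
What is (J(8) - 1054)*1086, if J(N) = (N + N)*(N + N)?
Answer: -866628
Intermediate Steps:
J(N) = 4*N² (J(N) = (2*N)*(2*N) = 4*N²)
(J(8) - 1054)*1086 = (4*8² - 1054)*1086 = (4*64 - 1054)*1086 = (256 - 1054)*1086 = -798*1086 = -866628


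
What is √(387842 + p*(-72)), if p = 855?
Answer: √326282 ≈ 571.21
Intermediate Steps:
√(387842 + p*(-72)) = √(387842 + 855*(-72)) = √(387842 - 61560) = √326282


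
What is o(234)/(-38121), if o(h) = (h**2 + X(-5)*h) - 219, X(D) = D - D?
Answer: -18179/12707 ≈ -1.4306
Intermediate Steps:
X(D) = 0
o(h) = -219 + h**2 (o(h) = (h**2 + 0*h) - 219 = (h**2 + 0) - 219 = h**2 - 219 = -219 + h**2)
o(234)/(-38121) = (-219 + 234**2)/(-38121) = (-219 + 54756)*(-1/38121) = 54537*(-1/38121) = -18179/12707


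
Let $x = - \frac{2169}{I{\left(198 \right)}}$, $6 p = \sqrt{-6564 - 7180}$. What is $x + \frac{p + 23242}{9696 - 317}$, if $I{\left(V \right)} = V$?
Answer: $- \frac{1749015}{206338} + \frac{2 i \sqrt{859}}{28137} \approx -8.4765 + 0.0020833 i$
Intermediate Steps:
$p = \frac{2 i \sqrt{859}}{3}$ ($p = \frac{\sqrt{-6564 - 7180}}{6} = \frac{\sqrt{-13744}}{6} = \frac{4 i \sqrt{859}}{6} = \frac{2 i \sqrt{859}}{3} \approx 19.539 i$)
$x = - \frac{241}{22}$ ($x = - \frac{2169}{198} = \left(-2169\right) \frac{1}{198} = - \frac{241}{22} \approx -10.955$)
$x + \frac{p + 23242}{9696 - 317} = - \frac{241}{22} + \frac{\frac{2 i \sqrt{859}}{3} + 23242}{9696 - 317} = - \frac{241}{22} + \frac{23242 + \frac{2 i \sqrt{859}}{3}}{9379} = - \frac{241}{22} + \left(23242 + \frac{2 i \sqrt{859}}{3}\right) \frac{1}{9379} = - \frac{241}{22} + \left(\frac{23242}{9379} + \frac{2 i \sqrt{859}}{28137}\right) = - \frac{1749015}{206338} + \frac{2 i \sqrt{859}}{28137}$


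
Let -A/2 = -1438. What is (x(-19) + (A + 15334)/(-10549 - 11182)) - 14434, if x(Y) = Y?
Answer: -314096353/21731 ≈ -14454.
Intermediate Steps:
A = 2876 (A = -2*(-1438) = 2876)
(x(-19) + (A + 15334)/(-10549 - 11182)) - 14434 = (-19 + (2876 + 15334)/(-10549 - 11182)) - 14434 = (-19 + 18210/(-21731)) - 14434 = (-19 + 18210*(-1/21731)) - 14434 = (-19 - 18210/21731) - 14434 = -431099/21731 - 14434 = -314096353/21731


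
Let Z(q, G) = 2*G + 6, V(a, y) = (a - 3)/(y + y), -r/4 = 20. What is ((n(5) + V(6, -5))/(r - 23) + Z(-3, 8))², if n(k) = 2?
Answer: 512705449/1060900 ≈ 483.27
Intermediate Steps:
r = -80 (r = -4*20 = -80)
V(a, y) = (-3 + a)/(2*y) (V(a, y) = (-3 + a)/((2*y)) = (-3 + a)*(1/(2*y)) = (-3 + a)/(2*y))
Z(q, G) = 6 + 2*G
((n(5) + V(6, -5))/(r - 23) + Z(-3, 8))² = ((2 + (½)*(-3 + 6)/(-5))/(-80 - 23) + (6 + 2*8))² = ((2 + (½)*(-⅕)*3)/(-103) + (6 + 16))² = ((2 - 3/10)*(-1/103) + 22)² = ((17/10)*(-1/103) + 22)² = (-17/1030 + 22)² = (22643/1030)² = 512705449/1060900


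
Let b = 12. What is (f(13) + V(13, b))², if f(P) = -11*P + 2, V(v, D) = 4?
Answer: 18769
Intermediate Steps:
f(P) = 2 - 11*P
(f(13) + V(13, b))² = ((2 - 11*13) + 4)² = ((2 - 143) + 4)² = (-141 + 4)² = (-137)² = 18769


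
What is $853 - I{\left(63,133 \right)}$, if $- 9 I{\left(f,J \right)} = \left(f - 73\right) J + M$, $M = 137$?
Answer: $\frac{6484}{9} \approx 720.44$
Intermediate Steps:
$I{\left(f,J \right)} = - \frac{137}{9} - \frac{J \left(-73 + f\right)}{9}$ ($I{\left(f,J \right)} = - \frac{\left(f - 73\right) J + 137}{9} = - \frac{\left(-73 + f\right) J + 137}{9} = - \frac{J \left(-73 + f\right) + 137}{9} = - \frac{137 + J \left(-73 + f\right)}{9} = - \frac{137}{9} - \frac{J \left(-73 + f\right)}{9}$)
$853 - I{\left(63,133 \right)} = 853 - \left(- \frac{137}{9} + \frac{73}{9} \cdot 133 - \frac{133}{9} \cdot 63\right) = 853 - \left(- \frac{137}{9} + \frac{9709}{9} - 931\right) = 853 - \frac{1193}{9} = \frac{6484}{9}$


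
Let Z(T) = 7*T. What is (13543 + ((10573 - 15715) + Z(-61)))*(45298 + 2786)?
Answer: 383421816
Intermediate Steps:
(13543 + ((10573 - 15715) + Z(-61)))*(45298 + 2786) = (13543 + ((10573 - 15715) + 7*(-61)))*(45298 + 2786) = (13543 + (-5142 - 427))*48084 = (13543 - 5569)*48084 = 7974*48084 = 383421816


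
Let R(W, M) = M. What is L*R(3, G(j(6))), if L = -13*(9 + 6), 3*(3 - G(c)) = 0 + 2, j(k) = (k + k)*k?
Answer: -455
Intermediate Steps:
j(k) = 2*k² (j(k) = (2*k)*k = 2*k²)
G(c) = 7/3 (G(c) = 3 - (0 + 2)/3 = 3 - ⅓*2 = 3 - ⅔ = 7/3)
L = -195 (L = -13*15 = -195)
L*R(3, G(j(6))) = -195*7/3 = -455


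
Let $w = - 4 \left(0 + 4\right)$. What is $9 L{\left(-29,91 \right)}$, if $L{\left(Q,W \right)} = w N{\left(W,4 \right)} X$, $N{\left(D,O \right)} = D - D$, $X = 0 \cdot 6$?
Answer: $0$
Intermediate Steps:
$X = 0$
$N{\left(D,O \right)} = 0$
$w = -16$ ($w = \left(-4\right) 4 = -16$)
$L{\left(Q,W \right)} = 0$ ($L{\left(Q,W \right)} = \left(-16\right) 0 \cdot 0 = 0 \cdot 0 = 0$)
$9 L{\left(-29,91 \right)} = 9 \cdot 0 = 0$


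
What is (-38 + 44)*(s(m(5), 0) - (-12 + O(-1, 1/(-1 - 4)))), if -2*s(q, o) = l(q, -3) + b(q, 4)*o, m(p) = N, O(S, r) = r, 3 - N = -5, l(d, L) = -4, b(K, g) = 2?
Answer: 426/5 ≈ 85.200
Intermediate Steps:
N = 8 (N = 3 - 1*(-5) = 3 + 5 = 8)
m(p) = 8
s(q, o) = 2 - o (s(q, o) = -(-4 + 2*o)/2 = 2 - o)
(-38 + 44)*(s(m(5), 0) - (-12 + O(-1, 1/(-1 - 4)))) = (-38 + 44)*((2 - 1*0) - (-12 + 1/(-1 - 4))) = 6*((2 + 0) - (-12 + 1/(-5))) = 6*(2 - (-12 - ⅕)) = 6*(2 - 1*(-61/5)) = 6*(2 + 61/5) = 6*(71/5) = 426/5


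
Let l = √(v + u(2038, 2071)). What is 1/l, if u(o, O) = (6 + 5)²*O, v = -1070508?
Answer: -I*√16733/117131 ≈ -0.0011044*I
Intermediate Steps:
u(o, O) = 121*O (u(o, O) = 11²*O = 121*O)
l = 7*I*√16733 (l = √(-1070508 + 121*2071) = √(-1070508 + 250591) = √(-819917) = 7*I*√16733 ≈ 905.49*I)
1/l = 1/(7*I*√16733) = -I*√16733/117131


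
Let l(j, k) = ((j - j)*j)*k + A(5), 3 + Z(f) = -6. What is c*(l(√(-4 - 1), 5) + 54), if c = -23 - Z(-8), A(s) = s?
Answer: -826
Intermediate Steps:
Z(f) = -9 (Z(f) = -3 - 6 = -9)
l(j, k) = 5 (l(j, k) = ((j - j)*j)*k + 5 = (0*j)*k + 5 = 0*k + 5 = 0 + 5 = 5)
c = -14 (c = -23 - 1*(-9) = -23 + 9 = -14)
c*(l(√(-4 - 1), 5) + 54) = -14*(5 + 54) = -14*59 = -826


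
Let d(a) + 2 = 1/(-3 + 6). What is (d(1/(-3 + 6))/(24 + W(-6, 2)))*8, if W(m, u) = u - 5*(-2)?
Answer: -10/27 ≈ -0.37037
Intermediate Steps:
W(m, u) = 10 + u (W(m, u) = u + 10 = 10 + u)
d(a) = -5/3 (d(a) = -2 + 1/(-3 + 6) = -2 + 1/3 = -5/3)
(d(1/(-3 + 6))/(24 + W(-6, 2)))*8 = -5/(3*(24 + (10 + 2)))*8 = -5/(3*(24 + 12))*8 = -5/3/36*8 = -5/3*1/36*8 = -5/108*8 = -10/27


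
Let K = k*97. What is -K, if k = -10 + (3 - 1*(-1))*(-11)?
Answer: 5238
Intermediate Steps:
k = -54 (k = -10 + (3 + 1)*(-11) = -10 + 4*(-11) = -10 - 44 = -54)
K = -5238 (K = -54*97 = -5238)
-K = -1*(-5238) = 5238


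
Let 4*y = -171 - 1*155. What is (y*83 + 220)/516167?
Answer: -13089/1032334 ≈ -0.012679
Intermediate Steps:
y = -163/2 (y = (-171 - 1*155)/4 = (-171 - 155)/4 = (1/4)*(-326) = -163/2 ≈ -81.500)
(y*83 + 220)/516167 = (-163/2*83 + 220)/516167 = (-13529/2 + 220)*(1/516167) = -13089/2*1/516167 = -13089/1032334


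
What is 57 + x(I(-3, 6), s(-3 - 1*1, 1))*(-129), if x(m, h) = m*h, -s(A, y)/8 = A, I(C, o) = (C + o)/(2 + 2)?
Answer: -3039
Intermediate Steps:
I(C, o) = C/4 + o/4 (I(C, o) = (C + o)/4 = (C + o)*(¼) = C/4 + o/4)
s(A, y) = -8*A
x(m, h) = h*m
57 + x(I(-3, 6), s(-3 - 1*1, 1))*(-129) = 57 + ((-8*(-3 - 1*1))*((¼)*(-3) + (¼)*6))*(-129) = 57 + ((-8*(-3 - 1))*(-¾ + 3/2))*(-129) = 57 + (-8*(-4)*(¾))*(-129) = 57 + (32*(¾))*(-129) = 57 + 24*(-129) = 57 - 3096 = -3039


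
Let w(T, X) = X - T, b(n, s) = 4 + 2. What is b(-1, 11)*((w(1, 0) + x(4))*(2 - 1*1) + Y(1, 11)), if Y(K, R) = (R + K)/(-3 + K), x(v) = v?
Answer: -18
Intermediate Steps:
b(n, s) = 6
Y(K, R) = (K + R)/(-3 + K)
b(-1, 11)*((w(1, 0) + x(4))*(2 - 1*1) + Y(1, 11)) = 6*(((0 - 1*1) + 4)*(2 - 1*1) + (1 + 11)/(-3 + 1)) = 6*(((0 - 1) + 4)*(2 - 1) + 12/(-2)) = 6*((-1 + 4)*1 - ½*12) = 6*(3*1 - 6) = 6*(3 - 6) = 6*(-3) = -18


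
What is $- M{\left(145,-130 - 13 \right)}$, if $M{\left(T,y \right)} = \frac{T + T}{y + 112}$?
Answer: $\frac{290}{31} \approx 9.3548$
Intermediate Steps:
$M{\left(T,y \right)} = \frac{2 T}{112 + y}$
$- M{\left(145,-130 - 13 \right)} = - \frac{2 \cdot 145}{112 - 143} = - \frac{2 \cdot 145}{-31} = - \frac{2 \cdot 145 \left(-1\right)}{31} = \left(-1\right) \left(- \frac{290}{31}\right) = \frac{290}{31}$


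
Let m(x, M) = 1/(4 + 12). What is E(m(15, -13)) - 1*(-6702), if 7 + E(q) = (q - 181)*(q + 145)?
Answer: -5005375/256 ≈ -19552.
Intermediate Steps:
m(x, M) = 1/16
E(q) = -7 + (-181 + q)*(145 + q) (E(q) = -7 + (q - 181)*(q + 145) = -7 + (-181 + q)*(145 + q))
E(m(15, -13)) - 1*(-6702) = (-26252 + (1/16)² - 36*1/16) - 1*(-6702) = (-26252 + 1/256 - 9/4) + 6702 = -6721087/256 + 6702 = -5005375/256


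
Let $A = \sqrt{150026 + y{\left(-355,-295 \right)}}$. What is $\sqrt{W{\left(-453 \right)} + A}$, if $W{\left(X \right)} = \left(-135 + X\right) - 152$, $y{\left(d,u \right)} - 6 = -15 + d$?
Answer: $\sqrt{-740 + \sqrt{149662}} \approx 18.792 i$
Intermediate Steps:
$y{\left(d,u \right)} = -9 + d$ ($y{\left(d,u \right)} = 6 + \left(-15 + d\right) = -9 + d$)
$W{\left(X \right)} = -287 + X$
$A = \sqrt{149662}$ ($A = \sqrt{150026 - 364} = \sqrt{149662} \approx 386.86$)
$\sqrt{W{\left(-453 \right)} + A} = \sqrt{\left(-287 - 453\right) + \sqrt{149662}} = \sqrt{-740 + \sqrt{149662}}$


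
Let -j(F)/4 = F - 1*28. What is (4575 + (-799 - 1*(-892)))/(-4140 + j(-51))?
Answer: -1167/956 ≈ -1.2207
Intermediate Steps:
j(F) = 112 - 4*F (j(F) = -4*(F - 1*28) = -4*(F - 28) = -4*(-28 + F) = 112 - 4*F)
(4575 + (-799 - 1*(-892)))/(-4140 + j(-51)) = (4575 + (-799 - 1*(-892)))/(-4140 + (112 - 4*(-51))) = (4575 + (-799 + 892))/(-4140 + (112 + 204)) = (4575 + 93)/(-4140 + 316) = 4668/(-3824) = 4668*(-1/3824) = -1167/956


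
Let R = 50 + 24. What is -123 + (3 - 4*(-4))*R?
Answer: 1283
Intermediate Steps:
R = 74
-123 + (3 - 4*(-4))*R = -123 + (3 - 4*(-4))*74 = -123 + (3 + 16)*74 = -123 + 19*74 = -123 + 1406 = 1283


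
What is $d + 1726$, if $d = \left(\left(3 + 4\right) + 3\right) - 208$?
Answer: $1528$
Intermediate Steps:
$d = -198$ ($d = \left(7 + 3\right) - 208 = 10 - 208 = -198$)
$d + 1726 = -198 + 1726 = 1528$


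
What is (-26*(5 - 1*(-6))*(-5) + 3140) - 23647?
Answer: -19077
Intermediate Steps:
(-26*(5 - 1*(-6))*(-5) + 3140) - 23647 = (-26*(5 + 6)*(-5) + 3140) - 23647 = (-26*11*(-5) + 3140) - 23647 = (-286*(-5) + 3140) - 23647 = (1430 + 3140) - 23647 = 4570 - 23647 = -19077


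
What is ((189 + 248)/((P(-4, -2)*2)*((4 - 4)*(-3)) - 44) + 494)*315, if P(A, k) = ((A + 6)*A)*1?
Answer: 6709185/44 ≈ 1.5248e+5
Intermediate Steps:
P(A, k) = A*(6 + A) (P(A, k) = ((6 + A)*A)*1 = (A*(6 + A))*1 = A*(6 + A))
((189 + 248)/((P(-4, -2)*2)*((4 - 4)*(-3)) - 44) + 494)*315 = ((189 + 248)/((-4*(6 - 4)*2)*((4 - 4)*(-3)) - 44) + 494)*315 = (437/((-4*2*2)*(0*(-3)) - 44) + 494)*315 = (437/(-8*2*0 - 44) + 494)*315 = (437/(-16*0 - 44) + 494)*315 = (437/(0 - 44) + 494)*315 = (437/(-44) + 494)*315 = (437*(-1/44) + 494)*315 = (-437/44 + 494)*315 = (21299/44)*315 = 6709185/44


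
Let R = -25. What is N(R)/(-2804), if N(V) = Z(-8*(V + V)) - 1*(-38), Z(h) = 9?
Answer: -47/2804 ≈ -0.016762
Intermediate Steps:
N(V) = 47 (N(V) = 9 - 1*(-38) = 9 + 38 = 47)
N(R)/(-2804) = 47/(-2804) = 47*(-1/2804) = -47/2804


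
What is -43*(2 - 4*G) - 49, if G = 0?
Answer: -135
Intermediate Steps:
-43*(2 - 4*G) - 49 = -43*(2 - 4*0) - 49 = -43*(2 + 0) - 49 = -43*2 - 49 = -86 - 49 = -135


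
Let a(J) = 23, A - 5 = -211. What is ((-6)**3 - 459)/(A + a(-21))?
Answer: 225/61 ≈ 3.6885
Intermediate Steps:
A = -206 (A = 5 - 211 = -206)
((-6)**3 - 459)/(A + a(-21)) = ((-6)**3 - 459)/(-206 + 23) = (-216 - 459)/(-183) = -675*(-1/183) = 225/61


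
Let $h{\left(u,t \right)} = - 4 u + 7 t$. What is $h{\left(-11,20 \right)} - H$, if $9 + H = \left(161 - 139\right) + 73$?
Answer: $98$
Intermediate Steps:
$H = 86$ ($H = -9 + \left(\left(161 - 139\right) + 73\right) = -9 + \left(22 + 73\right) = -9 + 95 = 86$)
$h{\left(-11,20 \right)} - H = \left(\left(-4\right) \left(-11\right) + 7 \cdot 20\right) - 86 = \left(44 + 140\right) - 86 = 184 - 86 = 98$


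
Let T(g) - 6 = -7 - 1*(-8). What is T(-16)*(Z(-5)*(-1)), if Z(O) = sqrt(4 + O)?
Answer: -7*I ≈ -7.0*I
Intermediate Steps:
T(g) = 7 (T(g) = 6 + (-7 - 1*(-8)) = 6 + (-7 + 8) = 6 + 1 = 7)
T(-16)*(Z(-5)*(-1)) = 7*(sqrt(4 - 5)*(-1)) = 7*(sqrt(-1)*(-1)) = 7*(I*(-1)) = 7*(-I) = -7*I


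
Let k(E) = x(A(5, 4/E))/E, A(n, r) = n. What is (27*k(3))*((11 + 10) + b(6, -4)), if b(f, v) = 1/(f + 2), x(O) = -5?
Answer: -7605/8 ≈ -950.63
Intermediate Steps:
b(f, v) = 1/(2 + f)
k(E) = -5/E
(27*k(3))*((11 + 10) + b(6, -4)) = (27*(-5/3))*((11 + 10) + 1/(2 + 6)) = (27*(-5*⅓))*(21 + 1/8) = (27*(-5/3))*(21 + ⅛) = -45*169/8 = -7605/8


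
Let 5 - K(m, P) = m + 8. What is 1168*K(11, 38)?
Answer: -16352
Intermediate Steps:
K(m, P) = -3 - m (K(m, P) = 5 - (m + 8) = 5 - (8 + m) = 5 + (-8 - m) = -3 - m)
1168*K(11, 38) = 1168*(-3 - 1*11) = 1168*(-3 - 11) = 1168*(-14) = -16352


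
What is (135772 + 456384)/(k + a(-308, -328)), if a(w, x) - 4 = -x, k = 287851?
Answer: 592156/288183 ≈ 2.0548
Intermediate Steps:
a(w, x) = 4 - x
(135772 + 456384)/(k + a(-308, -328)) = (135772 + 456384)/(287851 + (4 - 1*(-328))) = 592156/(287851 + (4 + 328)) = 592156/(287851 + 332) = 592156/288183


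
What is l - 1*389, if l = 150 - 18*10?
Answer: -419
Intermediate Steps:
l = -30 (l = 150 - 1*180 = 150 - 180 = -30)
l - 1*389 = -30 - 1*389 = -30 - 389 = -419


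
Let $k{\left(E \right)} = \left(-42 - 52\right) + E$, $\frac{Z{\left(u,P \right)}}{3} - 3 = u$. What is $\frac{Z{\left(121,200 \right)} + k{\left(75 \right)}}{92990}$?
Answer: $\frac{353}{92990} \approx 0.0037961$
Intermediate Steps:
$Z{\left(u,P \right)} = 9 + 3 u$
$k{\left(E \right)} = -94 + E$
$\frac{Z{\left(121,200 \right)} + k{\left(75 \right)}}{92990} = \frac{\left(9 + 3 \cdot 121\right) + \left(-94 + 75\right)}{92990} = \left(\left(9 + 363\right) - 19\right) \frac{1}{92990} = \left(372 - 19\right) \frac{1}{92990} = 353 \cdot \frac{1}{92990} = \frac{353}{92990}$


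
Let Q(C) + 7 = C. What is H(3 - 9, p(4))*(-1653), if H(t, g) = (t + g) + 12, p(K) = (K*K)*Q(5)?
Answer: 42978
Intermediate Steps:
Q(C) = -7 + C
p(K) = -2*K² (p(K) = (K*K)*(-7 + 5) = K²*(-2) = -2*K²)
H(t, g) = 12 + g + t (H(t, g) = (g + t) + 12 = 12 + g + t)
H(3 - 9, p(4))*(-1653) = (12 - 2*4² + (3 - 9))*(-1653) = (12 - 2*16 - 6)*(-1653) = (12 - 32 - 6)*(-1653) = -26*(-1653) = 42978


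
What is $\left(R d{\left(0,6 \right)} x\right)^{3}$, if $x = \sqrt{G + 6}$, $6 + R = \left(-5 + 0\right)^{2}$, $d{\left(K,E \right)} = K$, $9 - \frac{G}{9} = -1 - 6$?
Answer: $0$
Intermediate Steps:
$G = 144$ ($G = 81 - 9 \left(-1 - 6\right) = 81 - -63 = 81 + 63 = 144$)
$R = 19$ ($R = -6 + \left(-5 + 0\right)^{2} = -6 + \left(-5\right)^{2} = -6 + 25 = 19$)
$x = 5 \sqrt{6}$ ($x = \sqrt{144 + 6} = \sqrt{150} = 5 \sqrt{6} \approx 12.247$)
$\left(R d{\left(0,6 \right)} x\right)^{3} = \left(19 \cdot 0 \cdot 5 \sqrt{6}\right)^{3} = \left(0 \cdot 5 \sqrt{6}\right)^{3} = 0^{3} = 0$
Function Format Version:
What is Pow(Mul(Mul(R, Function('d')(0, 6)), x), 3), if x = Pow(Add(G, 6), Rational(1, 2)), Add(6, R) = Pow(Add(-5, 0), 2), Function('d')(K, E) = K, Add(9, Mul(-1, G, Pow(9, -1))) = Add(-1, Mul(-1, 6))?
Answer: 0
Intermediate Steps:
G = 144 (G = Add(81, Mul(-9, Add(-1, Mul(-1, 6)))) = Add(81, Mul(-9, Add(-1, -6))) = Add(81, Mul(-9, -7)) = Add(81, 63) = 144)
R = 19 (R = Add(-6, Pow(Add(-5, 0), 2)) = Add(-6, Pow(-5, 2)) = Add(-6, 25) = 19)
x = Mul(5, Pow(6, Rational(1, 2))) (x = Pow(Add(144, 6), Rational(1, 2)) = Pow(150, Rational(1, 2)) = Mul(5, Pow(6, Rational(1, 2))) ≈ 12.247)
Pow(Mul(Mul(R, Function('d')(0, 6)), x), 3) = Pow(Mul(Mul(19, 0), Mul(5, Pow(6, Rational(1, 2)))), 3) = Pow(Mul(0, Mul(5, Pow(6, Rational(1, 2)))), 3) = Pow(0, 3) = 0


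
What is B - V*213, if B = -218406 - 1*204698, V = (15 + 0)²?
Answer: -471029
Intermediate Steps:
V = 225 (V = 15² = 225)
B = -423104 (B = -218406 - 204698 = -423104)
B - V*213 = -423104 - 225*213 = -423104 - 1*47925 = -423104 - 47925 = -471029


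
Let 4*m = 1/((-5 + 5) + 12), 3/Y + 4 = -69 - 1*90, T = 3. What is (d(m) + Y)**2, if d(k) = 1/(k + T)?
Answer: 54597321/558613225 ≈ 0.097737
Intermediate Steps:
Y = -3/163 (Y = 3/(-4 + (-69 - 1*90)) = 3/(-4 + (-69 - 90)) = 3/(-4 - 159) = 3/(-163) = 3*(-1/163) = -3/163 ≈ -0.018405)
m = 1/48 (m = 1/(4*((-5 + 5) + 12)) = 1/(4*(0 + 12)) = (1/4)/12 = (1/4)*(1/12) = 1/48 ≈ 0.020833)
d(k) = 1/(3 + k) (d(k) = 1/(k + 3) = 1/(3 + k))
(d(m) + Y)**2 = (1/(3 + 1/48) - 3/163)**2 = (1/(145/48) - 3/163)**2 = (48/145 - 3/163)**2 = (7389/23635)**2 = 54597321/558613225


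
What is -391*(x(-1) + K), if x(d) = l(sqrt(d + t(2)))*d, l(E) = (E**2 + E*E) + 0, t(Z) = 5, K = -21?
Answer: 11339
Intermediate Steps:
l(E) = 2*E**2 (l(E) = (E**2 + E**2) + 0 = 2*E**2 + 0 = 2*E**2)
x(d) = d*(10 + 2*d) (x(d) = (2*(sqrt(d + 5))**2)*d = (2*(sqrt(5 + d))**2)*d = (2*(5 + d))*d = (10 + 2*d)*d = d*(10 + 2*d))
-391*(x(-1) + K) = -391*(2*(-1)*(5 - 1) - 21) = -391*(2*(-1)*4 - 21) = -391*(-8 - 21) = -391*(-29) = 11339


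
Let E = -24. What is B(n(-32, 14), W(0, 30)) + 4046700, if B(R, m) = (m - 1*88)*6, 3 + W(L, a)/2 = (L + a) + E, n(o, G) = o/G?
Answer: 4046208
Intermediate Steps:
W(L, a) = -54 + 2*L + 2*a (W(L, a) = -6 + 2*((L + a) - 24) = -6 + 2*(-24 + L + a) = -6 + (-48 + 2*L + 2*a) = -54 + 2*L + 2*a)
B(R, m) = -528 + 6*m (B(R, m) = (m - 88)*6 = (-88 + m)*6 = -528 + 6*m)
B(n(-32, 14), W(0, 30)) + 4046700 = (-528 + 6*(-54 + 2*0 + 2*30)) + 4046700 = (-528 + 6*(-54 + 0 + 60)) + 4046700 = (-528 + 6*6) + 4046700 = (-528 + 36) + 4046700 = -492 + 4046700 = 4046208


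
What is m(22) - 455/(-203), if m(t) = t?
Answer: 703/29 ≈ 24.241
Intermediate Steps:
m(22) - 455/(-203) = 22 - 455/(-203) = 22 - 1/203*(-455) = 22 + 65/29 = 703/29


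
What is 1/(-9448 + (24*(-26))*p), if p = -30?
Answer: 1/9272 ≈ 0.00010785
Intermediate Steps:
1/(-9448 + (24*(-26))*p) = 1/(-9448 + (24*(-26))*(-30)) = 1/(-9448 - 624*(-30)) = 1/(-9448 + 18720) = 1/9272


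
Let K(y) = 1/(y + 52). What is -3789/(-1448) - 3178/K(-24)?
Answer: -128845043/1448 ≈ -88981.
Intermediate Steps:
K(y) = 1/(52 + y)
-3789/(-1448) - 3178/K(-24) = -3789/(-1448) - 3178/(1/(52 - 24)) = -3789*(-1/1448) - 3178/(1/28) = 3789/1448 - 3178/1/28 = 3789/1448 - 3178*28 = 3789/1448 - 88984 = -128845043/1448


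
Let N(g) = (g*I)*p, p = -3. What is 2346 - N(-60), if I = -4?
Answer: 3066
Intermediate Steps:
N(g) = 12*g (N(g) = (g*(-4))*(-3) = -4*g*(-3) = 12*g)
2346 - N(-60) = 2346 - 12*(-60) = 2346 - 1*(-720) = 2346 + 720 = 3066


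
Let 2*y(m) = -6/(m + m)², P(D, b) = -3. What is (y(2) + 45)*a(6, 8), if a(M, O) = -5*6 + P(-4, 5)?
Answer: -23661/16 ≈ -1478.8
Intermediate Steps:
a(M, O) = -33 (a(M, O) = -5*6 - 3 = -30 - 3 = -33)
y(m) = -3/(4*m²) (y(m) = (-6/(m + m)²)/2 = (-6*1/(4*m²))/2 = (-3/(2*m²))/2 = -3/(4*m²))
(y(2) + 45)*a(6, 8) = (-¾/2² + 45)*(-33) = (-¾*¼ + 45)*(-33) = (-3/16 + 45)*(-33) = (717/16)*(-33) = -23661/16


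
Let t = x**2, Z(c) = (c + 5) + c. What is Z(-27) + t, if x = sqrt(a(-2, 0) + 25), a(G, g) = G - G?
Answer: -24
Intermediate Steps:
a(G, g) = 0
x = 5 (x = sqrt(0 + 25) = sqrt(25) = 5)
Z(c) = 5 + 2*c (Z(c) = (5 + c) + c = 5 + 2*c)
t = 25 (t = 5**2 = 25)
Z(-27) + t = (5 + 2*(-27)) + 25 = (5 - 54) + 25 = -49 + 25 = -24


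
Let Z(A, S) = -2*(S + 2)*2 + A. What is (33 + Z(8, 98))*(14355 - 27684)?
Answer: 4785111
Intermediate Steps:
Z(A, S) = -8 + A - 4*S (Z(A, S) = -2*(2 + S)*2 + A = (-4 - 2*S)*2 + A = (-8 - 4*S) + A = -8 + A - 4*S)
(33 + Z(8, 98))*(14355 - 27684) = (33 + (-8 + 8 - 4*98))*(14355 - 27684) = (33 + (-8 + 8 - 392))*(-13329) = (33 - 392)*(-13329) = -359*(-13329) = 4785111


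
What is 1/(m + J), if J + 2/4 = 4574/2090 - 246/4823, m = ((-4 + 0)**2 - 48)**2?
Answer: 10080070/10338497907 ≈ 0.00097500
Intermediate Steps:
m = 1024 (m = ((-4)**2 - 48)**2 = (16 - 48)**2 = (-32)**2 = 1024)
J = 16506227/10080070 (J = -1/2 + (4574/2090 - 246/4823) = -1/2 + (4574*(1/2090) - 246*1/4823) = -1/2 + (2287/1045 - 246/4823) = -1/2 + 10773131/5040035 = 16506227/10080070 ≈ 1.6375)
1/(m + J) = 1/(1024 + 16506227/10080070) = 1/(10338497907/10080070) = 10080070/10338497907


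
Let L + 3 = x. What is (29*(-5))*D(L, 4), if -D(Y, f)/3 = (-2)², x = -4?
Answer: 1740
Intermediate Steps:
L = -7 (L = -3 - 4 = -7)
D(Y, f) = -12 (D(Y, f) = -3*(-2)² = -3*4 = -12)
(29*(-5))*D(L, 4) = (29*(-5))*(-12) = -145*(-12) = 1740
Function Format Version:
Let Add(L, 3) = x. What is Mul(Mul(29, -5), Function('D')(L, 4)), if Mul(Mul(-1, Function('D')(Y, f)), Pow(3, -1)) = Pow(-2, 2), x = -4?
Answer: 1740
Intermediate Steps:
L = -7 (L = Add(-3, -4) = -7)
Function('D')(Y, f) = -12 (Function('D')(Y, f) = Mul(-3, Pow(-2, 2)) = Mul(-3, 4) = -12)
Mul(Mul(29, -5), Function('D')(L, 4)) = Mul(Mul(29, -5), -12) = Mul(-145, -12) = 1740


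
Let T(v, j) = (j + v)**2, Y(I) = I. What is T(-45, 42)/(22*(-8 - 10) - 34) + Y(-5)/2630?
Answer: -1291/56545 ≈ -0.022831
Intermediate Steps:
T(-45, 42)/(22*(-8 - 10) - 34) + Y(-5)/2630 = (42 - 45)**2/(22*(-8 - 10) - 34) - 5/2630 = (-3)**2/(22*(-18) - 34) - 5*1/2630 = 9/(-396 - 34) - 1/526 = 9/(-430) - 1/526 = 9*(-1/430) - 1/526 = -9/430 - 1/526 = -1291/56545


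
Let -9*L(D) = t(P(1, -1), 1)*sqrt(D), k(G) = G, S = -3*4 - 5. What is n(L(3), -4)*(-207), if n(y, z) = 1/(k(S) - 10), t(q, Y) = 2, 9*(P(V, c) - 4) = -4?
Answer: 23/3 ≈ 7.6667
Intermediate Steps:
P(V, c) = 32/9 (P(V, c) = 4 + (1/9)*(-4) = 4 - 4/9 = 32/9)
S = -17 (S = -12 - 5 = -17)
L(D) = -2*sqrt(D)/9
n(y, z) = -1/27 (n(y, z) = 1/(-17 - 10) = 1/(-27) = -1/27)
n(L(3), -4)*(-207) = -1/27*(-207) = 23/3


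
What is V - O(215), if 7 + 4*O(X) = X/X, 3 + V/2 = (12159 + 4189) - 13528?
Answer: 11271/2 ≈ 5635.5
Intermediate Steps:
V = 5634 (V = -6 + 2*((12159 + 4189) - 13528) = -6 + 2*(16348 - 13528) = -6 + 2*2820 = -6 + 5640 = 5634)
O(X) = -3/2 (O(X) = -7/4 + (X/X)/4 = -7/4 + (1/4)*1 = -7/4 + 1/4 = -3/2)
V - O(215) = 5634 - 1*(-3/2) = 5634 + 3/2 = 11271/2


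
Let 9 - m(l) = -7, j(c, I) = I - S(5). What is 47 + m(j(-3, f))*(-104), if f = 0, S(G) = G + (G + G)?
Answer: -1617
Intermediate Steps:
S(G) = 3*G (S(G) = G + 2*G = 3*G)
j(c, I) = -15 + I (j(c, I) = I - 3*5 = I - 1*15 = I - 15 = -15 + I)
m(l) = 16 (m(l) = 9 - 1*(-7) = 9 + 7 = 16)
47 + m(j(-3, f))*(-104) = 47 + 16*(-104) = 47 - 1664 = -1617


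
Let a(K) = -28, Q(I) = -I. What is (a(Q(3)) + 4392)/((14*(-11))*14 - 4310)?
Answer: -2182/3233 ≈ -0.67492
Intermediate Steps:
(a(Q(3)) + 4392)/((14*(-11))*14 - 4310) = (-28 + 4392)/((14*(-11))*14 - 4310) = 4364/(-154*14 - 4310) = 4364/(-2156 - 4310) = 4364/(-6466) = 4364*(-1/6466) = -2182/3233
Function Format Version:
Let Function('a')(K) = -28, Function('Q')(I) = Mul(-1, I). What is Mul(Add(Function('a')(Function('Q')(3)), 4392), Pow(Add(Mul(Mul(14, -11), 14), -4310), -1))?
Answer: Rational(-2182, 3233) ≈ -0.67492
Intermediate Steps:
Mul(Add(Function('a')(Function('Q')(3)), 4392), Pow(Add(Mul(Mul(14, -11), 14), -4310), -1)) = Mul(Add(-28, 4392), Pow(Add(Mul(Mul(14, -11), 14), -4310), -1)) = Mul(4364, Pow(Add(Mul(-154, 14), -4310), -1)) = Mul(4364, Pow(Add(-2156, -4310), -1)) = Mul(4364, Pow(-6466, -1)) = Mul(4364, Rational(-1, 6466)) = Rational(-2182, 3233)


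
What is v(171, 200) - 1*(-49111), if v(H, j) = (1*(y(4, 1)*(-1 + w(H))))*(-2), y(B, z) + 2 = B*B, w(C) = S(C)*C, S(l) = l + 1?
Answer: -774397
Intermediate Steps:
S(l) = 1 + l
w(C) = C*(1 + C) (w(C) = (1 + C)*C = C*(1 + C))
y(B, z) = -2 + B² (y(B, z) = -2 + B*B = -2 + B²)
v(H, j) = 28 - 28*H*(1 + H) (v(H, j) = (1*((-2 + 4²)*(-1 + H*(1 + H))))*(-2) = (1*((-2 + 16)*(-1 + H*(1 + H))))*(-2) = (1*(14*(-1 + H*(1 + H))))*(-2) = (1*(-14 + 14*H*(1 + H)))*(-2) = (-14 + 14*H*(1 + H))*(-2) = 28 - 28*H*(1 + H))
v(171, 200) - 1*(-49111) = (28 - 28*171*(1 + 171)) - 1*(-49111) = (28 - 28*171*172) + 49111 = (28 - 823536) + 49111 = -823508 + 49111 = -774397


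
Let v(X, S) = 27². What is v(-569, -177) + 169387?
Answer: 170116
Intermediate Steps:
v(X, S) = 729
v(-569, -177) + 169387 = 729 + 169387 = 170116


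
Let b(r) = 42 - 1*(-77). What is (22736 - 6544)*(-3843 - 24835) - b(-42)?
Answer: -464354295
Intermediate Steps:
b(r) = 119 (b(r) = 42 + 77 = 119)
(22736 - 6544)*(-3843 - 24835) - b(-42) = (22736 - 6544)*(-3843 - 24835) - 1*119 = 16192*(-28678) - 119 = -464354176 - 119 = -464354295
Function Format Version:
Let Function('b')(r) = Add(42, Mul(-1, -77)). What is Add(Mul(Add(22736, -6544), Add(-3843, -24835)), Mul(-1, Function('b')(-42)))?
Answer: -464354295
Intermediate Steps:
Function('b')(r) = 119 (Function('b')(r) = Add(42, 77) = 119)
Add(Mul(Add(22736, -6544), Add(-3843, -24835)), Mul(-1, Function('b')(-42))) = Add(Mul(Add(22736, -6544), Add(-3843, -24835)), Mul(-1, 119)) = Add(Mul(16192, -28678), -119) = Add(-464354176, -119) = -464354295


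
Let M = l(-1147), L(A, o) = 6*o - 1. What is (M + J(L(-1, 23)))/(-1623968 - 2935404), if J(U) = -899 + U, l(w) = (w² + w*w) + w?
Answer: -2629309/4559372 ≈ -0.57668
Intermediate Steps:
L(A, o) = -1 + 6*o
l(w) = w + 2*w² (l(w) = (w² + w²) + w = 2*w² + w = w + 2*w²)
M = 2630071 (M = -1147*(1 + 2*(-1147)) = -1147*(1 - 2294) = -1147*(-2293) = 2630071)
(M + J(L(-1, 23)))/(-1623968 - 2935404) = (2630071 + (-899 + (-1 + 6*23)))/(-1623968 - 2935404) = (2630071 + (-899 + (-1 + 138)))/(-4559372) = (2630071 + (-899 + 137))*(-1/4559372) = (2630071 - 762)*(-1/4559372) = 2629309*(-1/4559372) = -2629309/4559372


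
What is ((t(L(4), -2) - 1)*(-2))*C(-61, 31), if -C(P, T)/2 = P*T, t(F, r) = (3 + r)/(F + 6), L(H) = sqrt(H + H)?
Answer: 41602/7 + 3782*sqrt(2)/7 ≈ 6707.2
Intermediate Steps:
L(H) = sqrt(2)*sqrt(H) (L(H) = sqrt(2*H) = sqrt(2)*sqrt(H))
t(F, r) = (3 + r)/(6 + F)
C(P, T) = -2*P*T
((t(L(4), -2) - 1)*(-2))*C(-61, 31) = (((3 - 2)/(6 + sqrt(2)*sqrt(4)) - 1)*(-2))*(-2*(-61)*31) = ((1/(6 + sqrt(2)*2) - 1)*(-2))*3782 = ((1/(6 + 2*sqrt(2)) - 1)*(-2))*3782 = ((-1 + 1/(6 + 2*sqrt(2)))*(-2))*3782 = (2 - 2/(6 + 2*sqrt(2)))*3782 = 7564 - 7564/(6 + 2*sqrt(2))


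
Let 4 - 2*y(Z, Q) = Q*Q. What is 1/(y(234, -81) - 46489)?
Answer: -2/99535 ≈ -2.0093e-5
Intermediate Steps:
y(Z, Q) = 2 - Q²/2 (y(Z, Q) = 2 - Q*Q/2 = 2 - Q²/2)
1/(y(234, -81) - 46489) = 1/((2 - ½*(-81)²) - 46489) = 1/((2 - ½*6561) - 46489) = 1/((2 - 6561/2) - 46489) = 1/(-6557/2 - 46489) = 1/(-99535/2) = -2/99535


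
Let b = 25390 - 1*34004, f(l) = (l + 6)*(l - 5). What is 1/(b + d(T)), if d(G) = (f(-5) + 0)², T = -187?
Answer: -1/8514 ≈ -0.00011745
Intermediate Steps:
f(l) = (-5 + l)*(6 + l) (f(l) = (6 + l)*(-5 + l) = (-5 + l)*(6 + l))
d(G) = 100 (d(G) = ((-30 - 5 + (-5)²) + 0)² = ((-30 - 5 + 25) + 0)² = (-10 + 0)² = (-10)² = 100)
b = -8614 (b = 25390 - 34004 = -8614)
1/(b + d(T)) = 1/(-8614 + 100) = 1/(-8514) = -1/8514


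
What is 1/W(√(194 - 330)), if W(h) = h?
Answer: -I*√34/68 ≈ -0.085749*I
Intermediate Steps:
1/W(√(194 - 330)) = 1/(√(194 - 330)) = 1/(√(-136)) = 1/(2*I*√34) = -I*√34/68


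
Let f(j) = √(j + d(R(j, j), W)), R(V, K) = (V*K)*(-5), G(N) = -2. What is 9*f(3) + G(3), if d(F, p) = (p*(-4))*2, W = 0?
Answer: -2 + 9*√3 ≈ 13.588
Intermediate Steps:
R(V, K) = -5*K*V (R(V, K) = (K*V)*(-5) = -5*K*V)
d(F, p) = -8*p (d(F, p) = -4*p*2 = -8*p)
f(j) = √j (f(j) = √(j - 8*0) = √(j + 0) = √j)
9*f(3) + G(3) = 9*√3 - 2 = -2 + 9*√3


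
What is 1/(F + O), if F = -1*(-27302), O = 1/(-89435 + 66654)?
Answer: 22781/621966861 ≈ 3.6627e-5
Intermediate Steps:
O = -1/22781 (O = 1/(-22781) = -1/22781 ≈ -4.3896e-5)
F = 27302
1/(F + O) = 1/(27302 - 1/22781) = 1/(621966861/22781) = 22781/621966861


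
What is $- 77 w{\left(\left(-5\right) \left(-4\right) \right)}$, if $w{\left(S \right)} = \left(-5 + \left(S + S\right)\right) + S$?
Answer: $-4235$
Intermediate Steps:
$w{\left(S \right)} = -5 + 3 S$ ($w{\left(S \right)} = \left(-5 + 2 S\right) + S = -5 + 3 S$)
$- 77 w{\left(\left(-5\right) \left(-4\right) \right)} = - 77 \left(-5 + 3 \left(\left(-5\right) \left(-4\right)\right)\right) = - 77 \left(-5 + 3 \cdot 20\right) = - 77 \left(-5 + 60\right) = \left(-77\right) 55 = -4235$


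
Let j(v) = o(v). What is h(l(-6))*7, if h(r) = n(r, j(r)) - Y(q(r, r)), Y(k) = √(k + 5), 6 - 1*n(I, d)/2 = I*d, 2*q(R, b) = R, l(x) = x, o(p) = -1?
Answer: -7*√2 ≈ -9.8995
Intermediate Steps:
j(v) = -1
q(R, b) = R/2
n(I, d) = 12 - 2*I*d
Y(k) = √(5 + k)
h(r) = 12 - √(5 + r/2) + 2*r (h(r) = (12 - 2*r*(-1)) - √(5 + r/2) = (12 + 2*r) - √(5 + r/2) = 12 - √(5 + r/2) + 2*r)
h(l(-6))*7 = (12 + 2*(-6) - √(20 + 2*(-6))/2)*7 = (12 - 12 - √(20 - 12)/2)*7 = (12 - 12 - √2)*7 = -√2*7 = -7*√2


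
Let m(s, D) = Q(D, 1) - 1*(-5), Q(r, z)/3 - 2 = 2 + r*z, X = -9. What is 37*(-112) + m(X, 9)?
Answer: -4100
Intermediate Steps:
Q(r, z) = 12 + 3*r*z (Q(r, z) = 6 + 3*(2 + r*z) = 6 + (6 + 3*r*z) = 12 + 3*r*z)
m(s, D) = 17 + 3*D (m(s, D) = (12 + 3*D*1) - 1*(-5) = (12 + 3*D) + 5 = 17 + 3*D)
37*(-112) + m(X, 9) = 37*(-112) + (17 + 3*9) = -4144 + (17 + 27) = -4144 + 44 = -4100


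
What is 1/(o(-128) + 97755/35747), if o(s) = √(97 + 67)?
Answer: -3494447985/200011033451 + 2555696018*√41/200011033451 ≈ 0.064346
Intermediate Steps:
o(s) = 2*√41 (o(s) = √164 = 2*√41)
1/(o(-128) + 97755/35747) = 1/(2*√41 + 97755/35747) = 1/(97755/35747 + 2*√41)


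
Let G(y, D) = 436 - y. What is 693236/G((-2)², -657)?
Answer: 173309/108 ≈ 1604.7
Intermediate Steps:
693236/G((-2)², -657) = 693236/(436 - 1*(-2)²) = 693236/(436 - 1*4) = 693236/(436 - 4) = 693236/432 = 693236*(1/432) = 173309/108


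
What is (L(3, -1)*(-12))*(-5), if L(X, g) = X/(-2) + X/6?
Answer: -60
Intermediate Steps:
L(X, g) = -X/3 (L(X, g) = X*(-½) + X*(⅙) = -X/2 + X/6 = -X/3)
(L(3, -1)*(-12))*(-5) = (-⅓*3*(-12))*(-5) = -1*(-12)*(-5) = 12*(-5) = -60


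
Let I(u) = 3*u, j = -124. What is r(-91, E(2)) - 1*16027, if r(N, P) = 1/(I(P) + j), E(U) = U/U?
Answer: -1939268/121 ≈ -16027.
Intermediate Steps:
E(U) = 1
r(N, P) = 1/(-124 + 3*P) (r(N, P) = 1/(3*P - 124) = 1/(-124 + 3*P))
r(-91, E(2)) - 1*16027 = 1/(-124 + 3*1) - 1*16027 = 1/(-124 + 3) - 16027 = 1/(-121) - 16027 = -1/121 - 16027 = -1939268/121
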